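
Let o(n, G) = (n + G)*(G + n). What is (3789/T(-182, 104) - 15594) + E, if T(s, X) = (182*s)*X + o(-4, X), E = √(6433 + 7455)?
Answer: -53563772013/3434896 + 8*√217 ≈ -15476.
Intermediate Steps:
E = 8*√217 (E = √13888 = 8*√217 ≈ 117.85)
o(n, G) = (G + n)² (o(n, G) = (G + n)*(G + n) = (G + n)²)
T(s, X) = (-4 + X)² + 182*X*s (T(s, X) = (182*s)*X + (X - 4)² = 182*X*s + (-4 + X)² = (-4 + X)² + 182*X*s)
(3789/T(-182, 104) - 15594) + E = (3789/((-4 + 104)² + 182*104*(-182)) - 15594) + 8*√217 = (3789/(100² - 3444896) - 15594) + 8*√217 = (3789/(10000 - 3444896) - 15594) + 8*√217 = (3789/(-3434896) - 15594) + 8*√217 = (3789*(-1/3434896) - 15594) + 8*√217 = (-3789/3434896 - 15594) + 8*√217 = -53563772013/3434896 + 8*√217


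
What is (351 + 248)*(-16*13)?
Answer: -124592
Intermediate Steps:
(351 + 248)*(-16*13) = 599*(-208) = -124592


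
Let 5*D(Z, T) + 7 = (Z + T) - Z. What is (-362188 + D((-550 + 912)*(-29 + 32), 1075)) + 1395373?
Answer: 5166993/5 ≈ 1.0334e+6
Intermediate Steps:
D(Z, T) = -7/5 + T/5 (D(Z, T) = -7/5 + ((Z + T) - Z)/5 = -7/5 + ((T + Z) - Z)/5 = -7/5 + T/5)
(-362188 + D((-550 + 912)*(-29 + 32), 1075)) + 1395373 = (-362188 + (-7/5 + (⅕)*1075)) + 1395373 = (-362188 + (-7/5 + 215)) + 1395373 = (-362188 + 1068/5) + 1395373 = -1809872/5 + 1395373 = 5166993/5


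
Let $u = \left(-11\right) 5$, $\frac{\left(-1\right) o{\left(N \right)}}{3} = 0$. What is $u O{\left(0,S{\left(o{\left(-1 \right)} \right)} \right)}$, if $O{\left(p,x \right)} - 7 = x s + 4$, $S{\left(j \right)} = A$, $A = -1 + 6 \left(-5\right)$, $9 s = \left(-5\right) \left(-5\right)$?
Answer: $\frac{37180}{9} \approx 4131.1$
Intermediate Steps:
$o{\left(N \right)} = 0$ ($o{\left(N \right)} = \left(-3\right) 0 = 0$)
$s = \frac{25}{9}$ ($s = \frac{\left(-5\right) \left(-5\right)}{9} = \frac{1}{9} \cdot 25 = \frac{25}{9} \approx 2.7778$)
$A = -31$ ($A = -1 - 30 = -31$)
$S{\left(j \right)} = -31$
$O{\left(p,x \right)} = 11 + \frac{25 x}{9}$ ($O{\left(p,x \right)} = 7 + \left(x \frac{25}{9} + 4\right) = 7 + \left(\frac{25 x}{9} + 4\right) = 7 + \left(4 + \frac{25 x}{9}\right) = 11 + \frac{25 x}{9}$)
$u = -55$
$u O{\left(0,S{\left(o{\left(-1 \right)} \right)} \right)} = - 55 \left(11 + \frac{25}{9} \left(-31\right)\right) = - 55 \left(11 - \frac{775}{9}\right) = \left(-55\right) \left(- \frac{676}{9}\right) = \frac{37180}{9}$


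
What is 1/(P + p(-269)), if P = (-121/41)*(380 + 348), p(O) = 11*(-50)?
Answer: -41/110638 ≈ -0.00037058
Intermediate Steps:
p(O) = -550
P = -88088/41 (P = -121*1/41*728 = -121/41*728 = -88088/41 ≈ -2148.5)
1/(P + p(-269)) = 1/(-88088/41 - 550) = 1/(-110638/41) = -41/110638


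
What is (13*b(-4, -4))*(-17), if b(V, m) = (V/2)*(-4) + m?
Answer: -884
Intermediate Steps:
b(V, m) = m - 2*V (b(V, m) = (V*(½))*(-4) + m = (V/2)*(-4) + m = -2*V + m = m - 2*V)
(13*b(-4, -4))*(-17) = (13*(-4 - 2*(-4)))*(-17) = (13*(-4 + 8))*(-17) = (13*4)*(-17) = 52*(-17) = -884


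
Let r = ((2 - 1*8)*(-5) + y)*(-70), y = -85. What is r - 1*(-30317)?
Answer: 34167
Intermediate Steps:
r = 3850 (r = ((2 - 1*8)*(-5) - 85)*(-70) = ((2 - 8)*(-5) - 85)*(-70) = (-6*(-5) - 85)*(-70) = (30 - 85)*(-70) = -55*(-70) = 3850)
r - 1*(-30317) = 3850 - 1*(-30317) = 3850 + 30317 = 34167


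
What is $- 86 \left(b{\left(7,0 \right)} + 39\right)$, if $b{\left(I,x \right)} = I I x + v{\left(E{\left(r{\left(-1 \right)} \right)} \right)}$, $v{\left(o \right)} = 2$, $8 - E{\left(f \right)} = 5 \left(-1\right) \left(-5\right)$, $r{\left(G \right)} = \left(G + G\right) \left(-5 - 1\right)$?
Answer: $-3526$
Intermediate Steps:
$r{\left(G \right)} = - 12 G$ ($r{\left(G \right)} = 2 G \left(-6\right) = - 12 G$)
$E{\left(f \right)} = -17$ ($E{\left(f \right)} = 8 - 5 \left(-1\right) \left(-5\right) = 8 - \left(-5\right) \left(-5\right) = 8 - 25 = -17$)
$b{\left(I,x \right)} = 2 + x I^{2}$ ($b{\left(I,x \right)} = I I x + 2 = I^{2} x + 2 = x I^{2} + 2 = 2 + x I^{2}$)
$- 86 \left(b{\left(7,0 \right)} + 39\right) = - 86 \left(\left(2 + 0 \cdot 7^{2}\right) + 39\right) = - 86 \left(\left(2 + 0 \cdot 49\right) + 39\right) = - 86 \left(\left(2 + 0\right) + 39\right) = - 86 \left(2 + 39\right) = \left(-86\right) 41 = -3526$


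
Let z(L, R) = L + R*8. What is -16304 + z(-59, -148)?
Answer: -17547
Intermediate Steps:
z(L, R) = L + 8*R
-16304 + z(-59, -148) = -16304 + (-59 + 8*(-148)) = -16304 + (-59 - 1184) = -16304 - 1243 = -17547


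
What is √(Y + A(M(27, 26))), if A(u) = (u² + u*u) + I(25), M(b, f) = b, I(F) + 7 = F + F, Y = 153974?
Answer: 15*√691 ≈ 394.30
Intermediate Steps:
I(F) = -7 + 2*F (I(F) = -7 + (F + F) = -7 + 2*F)
A(u) = 43 + 2*u² (A(u) = (u² + u*u) + (-7 + 2*25) = (u² + u²) + (-7 + 50) = 2*u² + 43 = 43 + 2*u²)
√(Y + A(M(27, 26))) = √(153974 + (43 + 2*27²)) = √(153974 + (43 + 2*729)) = √(153974 + (43 + 1458)) = √(153974 + 1501) = √155475 = 15*√691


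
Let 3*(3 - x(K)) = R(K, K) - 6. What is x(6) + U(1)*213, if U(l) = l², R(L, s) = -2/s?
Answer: 1963/9 ≈ 218.11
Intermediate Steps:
x(K) = 5 + 2/(3*K) (x(K) = 3 - (-2/K - 6)/3 = 3 - (-6 - 2/K)/3 = 3 + (2 + 2/(3*K)) = 5 + 2/(3*K))
x(6) + U(1)*213 = (5 + (⅔)/6) + 1²*213 = (5 + (⅔)*(⅙)) + 1*213 = (5 + ⅑) + 213 = 46/9 + 213 = 1963/9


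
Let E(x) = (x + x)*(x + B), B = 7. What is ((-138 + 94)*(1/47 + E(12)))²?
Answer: 889347074704/2209 ≈ 4.0260e+8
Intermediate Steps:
E(x) = 2*x*(7 + x) (E(x) = (x + x)*(x + 7) = (2*x)*(7 + x) = 2*x*(7 + x))
((-138 + 94)*(1/47 + E(12)))² = ((-138 + 94)*(1/47 + 2*12*(7 + 12)))² = (-44*(1/47 + 2*12*19))² = (-44*(1/47 + 456))² = (-44*21433/47)² = (-943052/47)² = 889347074704/2209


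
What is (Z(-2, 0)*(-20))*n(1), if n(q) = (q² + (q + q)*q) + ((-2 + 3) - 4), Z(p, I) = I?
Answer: 0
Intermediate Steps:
n(q) = -3 + 3*q² (n(q) = (q² + (2*q)*q) + (1 - 4) = (q² + 2*q²) - 3 = 3*q² - 3 = -3 + 3*q²)
(Z(-2, 0)*(-20))*n(1) = (0*(-20))*(-3 + 3*1²) = 0*(-3 + 3*1) = 0*(-3 + 3) = 0*0 = 0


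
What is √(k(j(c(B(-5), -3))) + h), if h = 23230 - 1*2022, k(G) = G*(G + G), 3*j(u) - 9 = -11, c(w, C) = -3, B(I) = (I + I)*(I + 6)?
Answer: 4*√11930/3 ≈ 145.63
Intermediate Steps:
B(I) = 2*I*(6 + I) (B(I) = (2*I)*(6 + I) = 2*I*(6 + I))
j(u) = -⅔ (j(u) = 3 + (⅓)*(-11) = 3 - 11/3 = -⅔)
k(G) = 2*G² (k(G) = G*(2*G) = 2*G²)
h = 21208 (h = 23230 - 2022 = 21208)
√(k(j(c(B(-5), -3))) + h) = √(2*(-⅔)² + 21208) = √(2*(4/9) + 21208) = √(8/9 + 21208) = √(190880/9) = 4*√11930/3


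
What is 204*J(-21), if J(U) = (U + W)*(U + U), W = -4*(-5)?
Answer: 8568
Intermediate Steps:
W = 20
J(U) = 2*U*(20 + U) (J(U) = (U + 20)*(U + U) = (20 + U)*(2*U) = 2*U*(20 + U))
204*J(-21) = 204*(2*(-21)*(20 - 21)) = 204*(2*(-21)*(-1)) = 204*42 = 8568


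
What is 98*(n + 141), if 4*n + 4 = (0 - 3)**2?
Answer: 27881/2 ≈ 13941.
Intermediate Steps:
n = 5/4 (n = -1 + (0 - 3)**2/4 = -1 + (1/4)*(-3)**2 = -1 + (1/4)*9 = -1 + 9/4 = 5/4 ≈ 1.2500)
98*(n + 141) = 98*(5/4 + 141) = 98*(569/4) = 27881/2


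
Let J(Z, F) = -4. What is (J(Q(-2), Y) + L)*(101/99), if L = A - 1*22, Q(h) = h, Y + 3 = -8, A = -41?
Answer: -6767/99 ≈ -68.354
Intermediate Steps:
Y = -11 (Y = -3 - 8 = -11)
L = -63 (L = -41 - 1*22 = -41 - 22 = -63)
(J(Q(-2), Y) + L)*(101/99) = (-4 - 63)*(101/99) = -6767/99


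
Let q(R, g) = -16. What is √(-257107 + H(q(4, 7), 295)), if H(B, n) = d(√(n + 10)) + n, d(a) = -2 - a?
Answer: √(-256814 - √305) ≈ 506.79*I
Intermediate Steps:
H(B, n) = -2 + n - √(10 + n) (H(B, n) = (-2 - √(n + 10)) + n = (-2 - √(10 + n)) + n = -2 + n - √(10 + n))
√(-257107 + H(q(4, 7), 295)) = √(-257107 + (-2 + 295 - √(10 + 295))) = √(-257107 + (-2 + 295 - √305)) = √(-257107 + (293 - √305)) = √(-256814 - √305)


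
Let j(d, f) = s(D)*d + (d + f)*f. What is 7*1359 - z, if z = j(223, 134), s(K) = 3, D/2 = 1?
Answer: -38994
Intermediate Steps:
D = 2 (D = 2*1 = 2)
j(d, f) = 3*d + f*(d + f) (j(d, f) = 3*d + (d + f)*f = 3*d + f*(d + f))
z = 48507 (z = 134**2 + 3*223 + 223*134 = 17956 + 669 + 29882 = 48507)
7*1359 - z = 7*1359 - 1*48507 = 9513 - 48507 = -38994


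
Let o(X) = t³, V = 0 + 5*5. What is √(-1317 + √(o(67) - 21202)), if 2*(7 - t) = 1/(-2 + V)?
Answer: √(-2786772 + I*√93409518706)/46 ≈ 1.987 + 36.345*I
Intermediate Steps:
V = 25 (V = 0 + 25 = 25)
t = 321/46 (t = 7 - 1/(2*(-2 + 25)) = 7 - ½/23 = 7 - ½*1/23 = 7 - 1/46 = 321/46 ≈ 6.9783)
o(X) = 33076161/97336 (o(X) = (321/46)³ = 33076161/97336)
√(-1317 + √(o(67) - 21202)) = √(-1317 + √(33076161/97336 - 21202)) = √(-1317 + √(-2030641711/97336)) = √(-1317 + I*√93409518706/2116)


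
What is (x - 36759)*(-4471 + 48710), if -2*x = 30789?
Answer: -4614437373/2 ≈ -2.3072e+9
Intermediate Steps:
x = -30789/2 (x = -1/2*30789 = -30789/2 ≈ -15395.)
(x - 36759)*(-4471 + 48710) = (-30789/2 - 36759)*(-4471 + 48710) = -104307/2*44239 = -4614437373/2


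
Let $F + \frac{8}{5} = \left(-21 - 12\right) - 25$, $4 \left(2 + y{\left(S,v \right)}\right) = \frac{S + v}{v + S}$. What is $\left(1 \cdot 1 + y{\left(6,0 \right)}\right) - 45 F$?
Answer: $\frac{10725}{4} \approx 2681.3$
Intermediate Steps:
$y{\left(S,v \right)} = - \frac{7}{4}$ ($y{\left(S,v \right)} = -2 + \frac{\left(S + v\right) \frac{1}{v + S}}{4} = -2 + \frac{\left(S + v\right) \frac{1}{S + v}}{4} = -2 + \frac{1}{4} \cdot 1 = -2 + \frac{1}{4} = - \frac{7}{4}$)
$F = - \frac{298}{5}$ ($F = - \frac{8}{5} - 58 = - \frac{298}{5} \approx -59.6$)
$\left(1 \cdot 1 + y{\left(6,0 \right)}\right) - 45 F = \left(1 \cdot 1 - \frac{7}{4}\right) - -2682 = \left(1 - \frac{7}{4}\right) + 2682 = - \frac{3}{4} + 2682 = \frac{10725}{4}$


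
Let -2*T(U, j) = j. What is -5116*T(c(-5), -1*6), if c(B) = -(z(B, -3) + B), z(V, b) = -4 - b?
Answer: -15348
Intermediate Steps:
c(B) = 1 - B (c(B) = -((-4 - 1*(-3)) + B) = -((-4 + 3) + B) = -(-1 + B) = 1 - B)
T(U, j) = -j/2
-5116*T(c(-5), -1*6) = -(-2558)*(-1*6) = -(-2558)*(-6) = -5116*3 = -15348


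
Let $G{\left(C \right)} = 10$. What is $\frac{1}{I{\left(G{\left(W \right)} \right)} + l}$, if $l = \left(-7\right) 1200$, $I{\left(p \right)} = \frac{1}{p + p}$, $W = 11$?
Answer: $- \frac{20}{167999} \approx -0.00011905$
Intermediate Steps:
$I{\left(p \right)} = \frac{1}{2 p}$
$l = -8400$
$\frac{1}{I{\left(G{\left(W \right)} \right)} + l} = \frac{1}{\frac{1}{2 \cdot 10} - 8400} = \frac{1}{\frac{1}{2} \cdot \frac{1}{10} - 8400} = \frac{1}{\frac{1}{20} - 8400} = \frac{1}{- \frac{167999}{20}} = - \frac{20}{167999}$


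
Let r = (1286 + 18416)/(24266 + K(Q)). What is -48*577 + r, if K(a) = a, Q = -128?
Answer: -334253173/12069 ≈ -27695.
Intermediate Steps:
r = 9851/12069 (r = (1286 + 18416)/(24266 - 128) = 19702/24138 = 19702*(1/24138) = 9851/12069 ≈ 0.81622)
-48*577 + r = -48*577 + 9851/12069 = -27696 + 9851/12069 = -334253173/12069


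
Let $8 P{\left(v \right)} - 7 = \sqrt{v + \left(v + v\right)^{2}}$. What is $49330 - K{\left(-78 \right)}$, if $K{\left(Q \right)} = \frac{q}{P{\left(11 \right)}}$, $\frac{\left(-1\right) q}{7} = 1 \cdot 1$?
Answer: $\frac{11000394}{223} + \frac{84 \sqrt{55}}{223} \approx 49332.0$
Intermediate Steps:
$q = -7$ ($q = - 7 \cdot 1 \cdot 1 = \left(-7\right) 1 = -7$)
$P{\left(v \right)} = \frac{7}{8} + \frac{\sqrt{v + 4 v^{2}}}{8}$ ($P{\left(v \right)} = \frac{7}{8} + \frac{\sqrt{v + \left(v + v\right)^{2}}}{8} = \frac{7}{8} + \frac{\sqrt{v + \left(2 v\right)^{2}}}{8} = \frac{7}{8} + \frac{\sqrt{v + 4 v^{2}}}{8}$)
$K{\left(Q \right)} = - \frac{7}{\frac{7}{8} + \frac{3 \sqrt{55}}{8}}$ ($K{\left(Q \right)} = - \frac{7}{\frac{7}{8} + \frac{\sqrt{11 \left(1 + 4 \cdot 11\right)}}{8}} = - \frac{7}{\frac{7}{8} + \frac{\sqrt{11 \left(1 + 44\right)}}{8}} = - \frac{7}{\frac{7}{8} + \frac{\sqrt{11 \cdot 45}}{8}} = - \frac{7}{\frac{7}{8} + \frac{\sqrt{495}}{8}} = - \frac{7}{\frac{7}{8} + \frac{3 \sqrt{55}}{8}}$)
$49330 - K{\left(-78 \right)} = 49330 - \left(\frac{196}{223} - \frac{84 \sqrt{55}}{223}\right) = \frac{11000394}{223} + \frac{84 \sqrt{55}}{223}$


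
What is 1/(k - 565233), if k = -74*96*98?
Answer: -1/1261425 ≈ -7.9275e-7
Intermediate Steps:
k = -696192 (k = -7104*98 = -696192)
1/(k - 565233) = 1/(-696192 - 565233) = 1/(-1261425) = -1/1261425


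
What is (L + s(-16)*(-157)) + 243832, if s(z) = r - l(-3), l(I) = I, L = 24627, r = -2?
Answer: 268302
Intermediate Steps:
s(z) = 1 (s(z) = -2 - 1*(-3) = -2 + 3 = 1)
(L + s(-16)*(-157)) + 243832 = (24627 + 1*(-157)) + 243832 = (24627 - 157) + 243832 = 24470 + 243832 = 268302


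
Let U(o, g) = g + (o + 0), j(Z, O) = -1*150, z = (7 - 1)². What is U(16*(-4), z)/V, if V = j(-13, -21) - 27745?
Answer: 4/3985 ≈ 0.0010038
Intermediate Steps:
z = 36 (z = 6² = 36)
j(Z, O) = -150
U(o, g) = g + o
V = -27895 (V = -150 - 27745 = -27895)
U(16*(-4), z)/V = (36 + 16*(-4))/(-27895) = (36 - 64)*(-1/27895) = -28*(-1/27895) = 4/3985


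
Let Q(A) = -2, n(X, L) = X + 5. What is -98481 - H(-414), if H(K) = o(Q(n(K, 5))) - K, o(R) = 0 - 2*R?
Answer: -98899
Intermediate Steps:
n(X, L) = 5 + X
o(R) = -2*R
H(K) = 4 - K (H(K) = -2*(-2) - K = 4 - K)
-98481 - H(-414) = -98481 - (4 - 1*(-414)) = -98481 - (4 + 414) = -98481 - 1*418 = -98481 - 418 = -98899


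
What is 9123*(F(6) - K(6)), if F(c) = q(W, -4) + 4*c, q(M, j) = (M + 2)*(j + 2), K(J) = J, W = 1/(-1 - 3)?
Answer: 264567/2 ≈ 1.3228e+5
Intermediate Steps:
W = -¼ (W = 1/(-4) = -¼ ≈ -0.25000)
q(M, j) = (2 + M)*(2 + j)
F(c) = -7/2 + 4*c (F(c) = (4 + 2*(-¼) + 2*(-4) - ¼*(-4)) + 4*c = (4 - ½ - 8 + 1) + 4*c = -7/2 + 4*c)
9123*(F(6) - K(6)) = 9123*((-7/2 + 4*6) - 1*6) = 9123*((-7/2 + 24) - 6) = 9123*(41/2 - 6) = 9123*(29/2) = 264567/2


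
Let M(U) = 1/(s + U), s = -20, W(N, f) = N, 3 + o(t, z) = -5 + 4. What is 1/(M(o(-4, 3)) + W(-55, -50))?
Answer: -24/1321 ≈ -0.018168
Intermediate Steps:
o(t, z) = -4 (o(t, z) = -3 + (-5 + 4) = -3 - 1 = -4)
M(U) = 1/(-20 + U)
1/(M(o(-4, 3)) + W(-55, -50)) = 1/(1/(-20 - 4) - 55) = 1/(1/(-24) - 55) = 1/(-1/24 - 55) = 1/(-1321/24) = -24/1321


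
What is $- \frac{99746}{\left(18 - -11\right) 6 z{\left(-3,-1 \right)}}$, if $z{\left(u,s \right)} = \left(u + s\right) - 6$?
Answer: $\frac{49873}{870} \approx 57.325$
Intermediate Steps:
$z{\left(u,s \right)} = -6 + s + u$ ($z{\left(u,s \right)} = \left(s + u\right) - 6 = -6 + s + u$)
$- \frac{99746}{\left(18 - -11\right) 6 z{\left(-3,-1 \right)}} = - \frac{99746}{\left(18 - -11\right) 6 \left(-6 - 1 - 3\right)} = - \frac{99746}{\left(18 + 11\right) 6 \left(-10\right)} = - \frac{99746}{29 \cdot 6 \left(-10\right)} = - \frac{99746}{174 \left(-10\right)} = - \frac{99746}{-1740} = \left(-99746\right) \left(- \frac{1}{1740}\right) = \frac{49873}{870}$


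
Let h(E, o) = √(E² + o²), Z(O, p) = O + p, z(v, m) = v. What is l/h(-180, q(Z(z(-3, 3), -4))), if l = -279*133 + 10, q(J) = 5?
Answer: -37097*√1297/6485 ≈ -206.01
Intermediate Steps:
l = -37097 (l = -37107 + 10 = -37097)
l/h(-180, q(Z(z(-3, 3), -4))) = -37097/√((-180)² + 5²) = -37097/√(32400 + 25) = -37097*√1297/6485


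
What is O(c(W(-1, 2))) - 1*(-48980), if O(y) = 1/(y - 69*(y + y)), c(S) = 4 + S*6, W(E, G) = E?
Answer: 13420521/274 ≈ 48980.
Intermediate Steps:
c(S) = 4 + 6*S
O(y) = -1/(137*y) (O(y) = 1/(y - 138*y) = 1/(-137*y) = -1/(137*y))
O(c(W(-1, 2))) - 1*(-48980) = -1/(137*(4 + 6*(-1))) - 1*(-48980) = -1/(137*(4 - 6)) + 48980 = -1/137/(-2) + 48980 = -1/137*(-1/2) + 48980 = 1/274 + 48980 = 13420521/274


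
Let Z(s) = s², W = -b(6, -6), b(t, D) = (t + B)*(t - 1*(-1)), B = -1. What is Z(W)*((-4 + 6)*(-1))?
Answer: -2450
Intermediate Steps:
b(t, D) = (1 + t)*(-1 + t) (b(t, D) = (t - 1)*(t - 1*(-1)) = (-1 + t)*(t + 1) = (-1 + t)*(1 + t) = (1 + t)*(-1 + t))
W = -35 (W = -(-1 + 6²) = -(-1 + 36) = -1*35 = -35)
Z(W)*((-4 + 6)*(-1)) = (-35)²*((-4 + 6)*(-1)) = 1225*(2*(-1)) = 1225*(-2) = -2450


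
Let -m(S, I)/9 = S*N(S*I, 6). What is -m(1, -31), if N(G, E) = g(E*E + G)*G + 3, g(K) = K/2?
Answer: -1341/2 ≈ -670.50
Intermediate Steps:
g(K) = K/2 (g(K) = K*(½) = K/2)
N(G, E) = 3 + G*(G/2 + E²/2) (N(G, E) = ((E*E + G)/2)*G + 3 = ((E² + G)/2)*G + 3 = ((G + E²)/2)*G + 3 = (G/2 + E²/2)*G + 3 = G*(G/2 + E²/2) + 3 = 3 + G*(G/2 + E²/2))
m(S, I) = -9*S*(3 + I*S*(36 + I*S)/2) (m(S, I) = -9*S*(3 + (S*I)*(S*I + 6²)/2) = -9*S*(3 + (I*S)*(I*S + 36)/2) = -9*S*(3 + (I*S)*(36 + I*S)/2) = -9*S*(3 + I*S*(36 + I*S)/2))
-m(1, -31) = -(-9)*(6 - 31*1*(36 - 31*1))/2 = -(-9)*(6 - 31*1*(36 - 31))/2 = -(-9)*(6 - 31*1*5)/2 = -(-9)*(6 - 155)/2 = -(-9)*(-149)/2 = -1*1341/2 = -1341/2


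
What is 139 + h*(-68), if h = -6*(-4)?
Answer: -1493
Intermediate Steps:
h = 24
139 + h*(-68) = 139 + 24*(-68) = 139 - 1632 = -1493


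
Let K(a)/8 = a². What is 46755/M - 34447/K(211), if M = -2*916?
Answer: -1044733859/40781236 ≈ -25.618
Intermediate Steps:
M = -1832
K(a) = 8*a²
46755/M - 34447/K(211) = 46755/(-1832) - 34447/(8*211²) = 46755*(-1/1832) - 34447/(8*44521) = -46755/1832 - 34447/356168 = -1044733859/40781236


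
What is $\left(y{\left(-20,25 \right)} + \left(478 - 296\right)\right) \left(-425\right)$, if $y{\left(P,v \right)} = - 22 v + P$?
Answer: $164900$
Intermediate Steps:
$y{\left(P,v \right)} = P - 22 v$
$\left(y{\left(-20,25 \right)} + \left(478 - 296\right)\right) \left(-425\right) = \left(\left(-20 - 550\right) + \left(478 - 296\right)\right) \left(-425\right) = \left(-570 + 182\right) \left(-425\right) = \left(-388\right) \left(-425\right) = 164900$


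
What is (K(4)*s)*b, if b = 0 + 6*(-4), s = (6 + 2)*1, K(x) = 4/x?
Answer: -192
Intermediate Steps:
s = 8 (s = 8*1 = 8)
b = -24 (b = 0 - 24 = -24)
(K(4)*s)*b = ((4/4)*8)*(-24) = ((4*(¼))*8)*(-24) = (1*8)*(-24) = 8*(-24) = -192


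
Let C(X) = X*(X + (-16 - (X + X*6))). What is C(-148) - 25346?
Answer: -154402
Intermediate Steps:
C(X) = X*(-16 - 6*X) (C(X) = X*(X + (-16 - (X + 6*X))) = X*(X + (-16 - 7*X)) = X*(-16 - 6*X))
C(-148) - 25346 = -2*(-148)*(8 + 3*(-148)) - 25346 = -2*(-148)*(8 - 444) - 25346 = -2*(-148)*(-436) - 25346 = -129056 - 25346 = -154402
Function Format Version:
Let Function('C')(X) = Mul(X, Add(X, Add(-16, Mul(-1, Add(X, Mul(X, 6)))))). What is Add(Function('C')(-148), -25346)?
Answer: -154402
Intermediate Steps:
Function('C')(X) = Mul(X, Add(-16, Mul(-6, X))) (Function('C')(X) = Mul(X, Add(X, Add(-16, Mul(-1, Add(X, Mul(6, X)))))) = Mul(X, Add(X, Add(-16, Mul(-1, Mul(7, X))))) = Mul(X, Add(X, Add(-16, Mul(-7, X)))) = Mul(X, Add(-16, Mul(-6, X))))
Add(Function('C')(-148), -25346) = Add(Mul(-2, -148, Add(8, Mul(3, -148))), -25346) = Add(Mul(-2, -148, Add(8, -444)), -25346) = Add(Mul(-2, -148, -436), -25346) = Add(-129056, -25346) = -154402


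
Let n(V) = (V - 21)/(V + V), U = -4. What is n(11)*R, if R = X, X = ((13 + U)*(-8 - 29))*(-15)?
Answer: -24975/11 ≈ -2270.5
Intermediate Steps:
n(V) = (-21 + V)/(2*V) (n(V) = (-21 + V)/((2*V)) = (-21 + V)*(1/(2*V)) = (-21 + V)/(2*V))
X = 4995 (X = ((13 - 4)*(-8 - 29))*(-15) = (9*(-37))*(-15) = -333*(-15) = 4995)
R = 4995
n(11)*R = ((1/2)*(-21 + 11)/11)*4995 = ((1/2)*(1/11)*(-10))*4995 = -5/11*4995 = -24975/11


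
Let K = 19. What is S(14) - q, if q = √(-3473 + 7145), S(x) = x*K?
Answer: 266 - 6*√102 ≈ 205.40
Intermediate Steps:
S(x) = 19*x (S(x) = x*19 = 19*x)
q = 6*√102 (q = √3672 = 6*√102 ≈ 60.597)
S(14) - q = 19*14 - 6*√102 = 266 - 6*√102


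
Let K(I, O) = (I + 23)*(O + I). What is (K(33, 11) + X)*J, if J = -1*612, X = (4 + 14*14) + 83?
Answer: -1681164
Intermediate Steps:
K(I, O) = (23 + I)*(I + O)
X = 283 (X = (4 + 196) + 83 = 200 + 83 = 283)
J = -612
(K(33, 11) + X)*J = ((33² + 23*33 + 23*11 + 33*11) + 283)*(-612) = ((1089 + 759 + 253 + 363) + 283)*(-612) = (2464 + 283)*(-612) = 2747*(-612) = -1681164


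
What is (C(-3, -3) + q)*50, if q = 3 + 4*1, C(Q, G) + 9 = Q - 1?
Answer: -300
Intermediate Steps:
C(Q, G) = -10 + Q (C(Q, G) = -9 + (Q - 1) = -9 + (-1 + Q) = -10 + Q)
q = 7 (q = 3 + 4 = 7)
(C(-3, -3) + q)*50 = ((-10 - 3) + 7)*50 = (-13 + 7)*50 = -6*50 = -300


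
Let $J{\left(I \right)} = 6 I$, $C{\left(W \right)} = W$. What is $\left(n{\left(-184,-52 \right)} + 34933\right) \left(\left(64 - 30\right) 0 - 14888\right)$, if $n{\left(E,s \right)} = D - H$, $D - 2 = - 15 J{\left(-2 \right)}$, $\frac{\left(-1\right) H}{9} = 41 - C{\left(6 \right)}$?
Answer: $-527481840$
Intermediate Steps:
$H = -315$ ($H = - 9 \left(41 - 6\right) = \left(-9\right) 35 = -315$)
$D = 182$ ($D = 2 - 15 \cdot 6 \left(-2\right) = 2 - -180 = 2 + 180 = 182$)
$n{\left(E,s \right)} = 497$ ($n{\left(E,s \right)} = 182 - -315 = 182 + 315 = 497$)
$\left(n{\left(-184,-52 \right)} + 34933\right) \left(\left(64 - 30\right) 0 - 14888\right) = \left(497 + 34933\right) \left(\left(64 - 30\right) 0 - 14888\right) = 35430 \left(34 \cdot 0 - 14888\right) = 35430 \left(0 - 14888\right) = 35430 \left(-14888\right) = -527481840$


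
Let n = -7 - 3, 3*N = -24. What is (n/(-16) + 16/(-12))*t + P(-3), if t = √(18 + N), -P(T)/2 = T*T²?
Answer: 54 - 17*√10/24 ≈ 51.760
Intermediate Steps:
N = -8 (N = (⅓)*(-24) = -8)
n = -10
P(T) = -2*T³ (P(T) = -2*T*T² = -2*T³)
t = √10 (t = √(18 - 8) = √10 ≈ 3.1623)
(n/(-16) + 16/(-12))*t + P(-3) = (-10/(-16) + 16/(-12))*√10 - 2*(-3)³ = (-10*(-1/16) + 16*(-1/12))*√10 - 2*(-27) = (5/8 - 4/3)*√10 + 54 = -17*√10/24 + 54 = 54 - 17*√10/24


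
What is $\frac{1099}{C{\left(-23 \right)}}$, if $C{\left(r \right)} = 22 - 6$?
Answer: $\frac{1099}{16} \approx 68.688$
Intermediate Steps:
$C{\left(r \right)} = 16$ ($C{\left(r \right)} = 22 - 6 = 16$)
$\frac{1099}{C{\left(-23 \right)}} = \frac{1099}{16}$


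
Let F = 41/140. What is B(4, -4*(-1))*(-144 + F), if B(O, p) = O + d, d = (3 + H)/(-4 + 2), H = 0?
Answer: -20119/56 ≈ -359.27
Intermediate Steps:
d = -3/2 (d = (3 + 0)/(-4 + 2) = 3/(-2) = 3*(-1/2) = -3/2 ≈ -1.5000)
F = 41/140 (F = 41*(1/140) = 41/140 ≈ 0.29286)
B(O, p) = -3/2 + O (B(O, p) = O - 3/2 = -3/2 + O)
B(4, -4*(-1))*(-144 + F) = (-3/2 + 4)*(-144 + 41/140) = (5/2)*(-20119/140) = -20119/56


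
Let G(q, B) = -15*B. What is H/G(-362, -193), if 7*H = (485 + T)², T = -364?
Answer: 14641/20265 ≈ 0.72248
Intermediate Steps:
H = 14641/7 (H = (485 - 364)²/7 = (⅐)*121² = (⅐)*14641 = 14641/7 ≈ 2091.6)
H/G(-362, -193) = 14641/(7*((-15*(-193)))) = (14641/7)/2895 = (14641/7)*(1/2895) = 14641/20265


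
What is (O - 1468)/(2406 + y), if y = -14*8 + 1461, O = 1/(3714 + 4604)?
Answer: -12210823/31234090 ≈ -0.39095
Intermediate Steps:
O = 1/8318 ≈ 0.00012022
y = 1349 (y = -112 + 1461 = 1349)
(O - 1468)/(2406 + y) = (1/8318 - 1468)/(2406 + 1349) = -12210823/8318/3755 = -12210823/8318*1/3755 = -12210823/31234090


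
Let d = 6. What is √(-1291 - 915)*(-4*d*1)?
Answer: -24*I*√2206 ≈ -1127.2*I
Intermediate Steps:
√(-1291 - 915)*(-4*d*1) = √(-1291 - 915)*(-4*6*1) = √(-2206)*(-24*1) = (I*√2206)*(-24) = -24*I*√2206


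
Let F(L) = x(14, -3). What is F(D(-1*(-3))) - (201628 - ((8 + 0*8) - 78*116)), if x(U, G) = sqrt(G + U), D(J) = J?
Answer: -210668 + sqrt(11) ≈ -2.1066e+5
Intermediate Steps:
F(L) = sqrt(11) (F(L) = sqrt(-3 + 14) = sqrt(11))
F(D(-1*(-3))) - (201628 - ((8 + 0*8) - 78*116)) = sqrt(11) - (201628 - ((8 + 0*8) - 78*116)) = sqrt(11) - (201628 - ((8 + 0) - 9048)) = sqrt(11) - (201628 - (8 - 9048)) = sqrt(11) - (201628 - 1*(-9040)) = sqrt(11) - (201628 + 9040) = sqrt(11) - 1*210668 = sqrt(11) - 210668 = -210668 + sqrt(11)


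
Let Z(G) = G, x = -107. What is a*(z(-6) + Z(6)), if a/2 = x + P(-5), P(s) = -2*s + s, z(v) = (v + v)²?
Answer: -30600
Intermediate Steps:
z(v) = 4*v² (z(v) = (2*v)² = 4*v²)
P(s) = -s
a = -204 (a = 2*(-107 - 1*(-5)) = 2*(-107 + 5) = 2*(-102) = -204)
a*(z(-6) + Z(6)) = -204*(4*(-6)² + 6) = -204*(4*36 + 6) = -204*(144 + 6) = -204*150 = -30600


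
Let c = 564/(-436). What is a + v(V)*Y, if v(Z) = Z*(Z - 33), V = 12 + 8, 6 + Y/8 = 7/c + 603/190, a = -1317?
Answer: 42374653/2679 ≈ 15817.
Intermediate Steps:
c = -141/109 (c = 564*(-1/436) = -141/109 ≈ -1.2936)
Y = -882748/13395 (Y = -48 + 8*(7/(-141/109) + 603/190) = -48 + 8*(7*(-109/141) + 603*(1/190)) = -48 + 8*(-763/141 + 603/190) = -48 + 8*(-59947/26790) = -48 - 239788/13395 = -882748/13395 ≈ -65.901)
V = 20
v(Z) = Z*(-33 + Z)
a + v(V)*Y = -1317 + (20*(-33 + 20))*(-882748/13395) = -1317 + (20*(-13))*(-882748/13395) = -1317 - 260*(-882748/13395) = -1317 + 45902896/2679 = 42374653/2679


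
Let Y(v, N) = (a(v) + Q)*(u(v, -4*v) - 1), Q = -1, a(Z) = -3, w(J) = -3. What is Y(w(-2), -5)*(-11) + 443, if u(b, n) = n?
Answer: 927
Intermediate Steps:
Y(v, N) = 4 + 16*v (Y(v, N) = (-3 - 1)*(-4*v - 1) = -4*(-1 - 4*v) = 4 + 16*v)
Y(w(-2), -5)*(-11) + 443 = (4 + 16*(-3))*(-11) + 443 = (4 - 48)*(-11) + 443 = -44*(-11) + 443 = 484 + 443 = 927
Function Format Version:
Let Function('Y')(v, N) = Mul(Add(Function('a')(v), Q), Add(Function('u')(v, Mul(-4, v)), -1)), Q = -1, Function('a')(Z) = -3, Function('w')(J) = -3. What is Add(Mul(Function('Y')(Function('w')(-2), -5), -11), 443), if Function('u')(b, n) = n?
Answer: 927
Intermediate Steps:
Function('Y')(v, N) = Add(4, Mul(16, v)) (Function('Y')(v, N) = Mul(Add(-3, -1), Add(Mul(-4, v), -1)) = Mul(-4, Add(-1, Mul(-4, v))) = Add(4, Mul(16, v)))
Add(Mul(Function('Y')(Function('w')(-2), -5), -11), 443) = Add(Mul(Add(4, Mul(16, -3)), -11), 443) = Add(Mul(Add(4, -48), -11), 443) = Add(Mul(-44, -11), 443) = Add(484, 443) = 927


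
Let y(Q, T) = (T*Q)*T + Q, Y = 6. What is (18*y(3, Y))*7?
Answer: 13986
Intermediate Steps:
y(Q, T) = Q + Q*T² (y(Q, T) = (Q*T)*T + Q = Q*T² + Q = Q + Q*T²)
(18*y(3, Y))*7 = (18*(3*(1 + 6²)))*7 = (18*(3*(1 + 36)))*7 = (18*(3*37))*7 = (18*111)*7 = 1998*7 = 13986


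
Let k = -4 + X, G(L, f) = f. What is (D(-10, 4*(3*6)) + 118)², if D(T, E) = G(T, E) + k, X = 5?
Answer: 36481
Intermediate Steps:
k = 1 (k = -4 + 5 = 1)
D(T, E) = 1 + E (D(T, E) = E + 1 = 1 + E)
(D(-10, 4*(3*6)) + 118)² = ((1 + 4*(3*6)) + 118)² = ((1 + 4*18) + 118)² = ((1 + 72) + 118)² = (73 + 118)² = 191² = 36481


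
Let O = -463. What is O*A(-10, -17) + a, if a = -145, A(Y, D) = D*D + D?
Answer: -126081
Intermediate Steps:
A(Y, D) = D + D**2 (A(Y, D) = D**2 + D = D + D**2)
O*A(-10, -17) + a = -(-7871)*(1 - 17) - 145 = -(-7871)*(-16) - 145 = -463*272 - 145 = -125936 - 145 = -126081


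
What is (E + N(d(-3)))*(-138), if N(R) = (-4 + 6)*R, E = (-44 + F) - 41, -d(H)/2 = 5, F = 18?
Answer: 12006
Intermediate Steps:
d(H) = -10 (d(H) = -2*5 = -10)
E = -67 (E = (-44 + 18) - 41 = -26 - 41 = -67)
N(R) = 2*R
(E + N(d(-3)))*(-138) = (-67 + 2*(-10))*(-138) = (-67 - 20)*(-138) = -87*(-138) = 12006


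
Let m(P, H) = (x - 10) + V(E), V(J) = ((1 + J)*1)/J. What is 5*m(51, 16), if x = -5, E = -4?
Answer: -285/4 ≈ -71.250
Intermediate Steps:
V(J) = (1 + J)/J
m(P, H) = -57/4 (m(P, H) = (-5 - 10) + (1 - 4)/(-4) = -15 - 1/4*(-3) = -15 + 3/4 = -57/4)
5*m(51, 16) = 5*(-57/4) = -285/4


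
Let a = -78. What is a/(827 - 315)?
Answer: -39/256 ≈ -0.15234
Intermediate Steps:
a/(827 - 315) = -78/(827 - 315) = -78/512 = (1/512)*(-78) = -39/256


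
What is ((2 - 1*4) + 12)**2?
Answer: 100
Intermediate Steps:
((2 - 1*4) + 12)**2 = ((2 - 4) + 12)**2 = (-2 + 12)**2 = 10**2 = 100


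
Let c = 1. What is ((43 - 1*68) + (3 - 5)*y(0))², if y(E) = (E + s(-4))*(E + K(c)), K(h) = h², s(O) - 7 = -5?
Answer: 841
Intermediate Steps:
s(O) = 2 (s(O) = 7 - 5 = 2)
y(E) = (1 + E)*(2 + E) (y(E) = (E + 2)*(E + 1²) = (2 + E)*(E + 1) = (2 + E)*(1 + E) = (1 + E)*(2 + E))
((43 - 1*68) + (3 - 5)*y(0))² = ((43 - 1*68) + (3 - 5)*(2 + 0² + 3*0))² = ((43 - 68) - 2*(2 + 0 + 0))² = (-25 - 2*2)² = (-25 - 4)² = (-29)² = 841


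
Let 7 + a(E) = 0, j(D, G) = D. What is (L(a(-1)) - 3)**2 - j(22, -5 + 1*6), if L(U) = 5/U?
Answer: -402/49 ≈ -8.2041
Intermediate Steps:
a(E) = -7 (a(E) = -7 + 0 = -7)
(L(a(-1)) - 3)**2 - j(22, -5 + 1*6) = (5/(-7) - 3)**2 - 1*22 = (5*(-1/7) - 3)**2 - 22 = (-5/7 - 3)**2 - 22 = (-26/7)**2 - 22 = 676/49 - 22 = -402/49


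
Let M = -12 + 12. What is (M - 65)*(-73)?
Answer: 4745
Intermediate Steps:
M = 0
(M - 65)*(-73) = (0 - 65)*(-73) = -65*(-73) = 4745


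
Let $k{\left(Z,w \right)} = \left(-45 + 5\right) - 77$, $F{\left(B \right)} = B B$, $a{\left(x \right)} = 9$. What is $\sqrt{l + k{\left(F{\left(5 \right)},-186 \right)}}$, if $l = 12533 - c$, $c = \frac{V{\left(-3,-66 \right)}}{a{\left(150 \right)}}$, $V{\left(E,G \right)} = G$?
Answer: $\frac{\sqrt{111810}}{3} \approx 111.46$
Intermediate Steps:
$F{\left(B \right)} = B^{2}$
$c = - \frac{22}{3}$ ($c = - \frac{66}{9} = \left(-66\right) \frac{1}{9} = - \frac{22}{3} \approx -7.3333$)
$l = \frac{37621}{3}$ ($l = 12533 - - \frac{22}{3} = 12533 + \frac{22}{3} = \frac{37621}{3} \approx 12540.0$)
$k{\left(Z,w \right)} = -117$ ($k{\left(Z,w \right)} = -40 - 77 = -117$)
$\sqrt{l + k{\left(F{\left(5 \right)},-186 \right)}} = \sqrt{\frac{37621}{3} - 117} = \sqrt{\frac{37270}{3}} = \frac{\sqrt{111810}}{3}$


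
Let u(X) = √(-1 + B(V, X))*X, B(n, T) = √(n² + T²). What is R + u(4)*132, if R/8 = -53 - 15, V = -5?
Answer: -544 + 528*√(-1 + √41) ≈ 683.32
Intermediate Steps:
R = -544 (R = 8*(-53 - 15) = 8*(-68) = -544)
B(n, T) = √(T² + n²)
u(X) = X*√(-1 + √(25 + X²)) (u(X) = √(-1 + √(X² + (-5)²))*X = √(-1 + √(X² + 25))*X = √(-1 + √(25 + X²))*X = X*√(-1 + √(25 + X²)))
R + u(4)*132 = -544 + (4*√(-1 + √(25 + 4²)))*132 = -544 + (4*√(-1 + √(25 + 16)))*132 = -544 + (4*√(-1 + √41))*132 = -544 + 528*√(-1 + √41)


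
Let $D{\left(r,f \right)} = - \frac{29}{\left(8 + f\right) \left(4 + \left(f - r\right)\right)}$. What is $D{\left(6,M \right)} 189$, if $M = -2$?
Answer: $\frac{1827}{8} \approx 228.38$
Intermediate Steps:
$D{\left(r,f \right)} = - \frac{29}{\left(8 + f\right) \left(4 + f - r\right)}$
$D{\left(6,M \right)} 189 = \frac{29}{-32 - \left(-2\right)^{2} - -24 + 8 \cdot 6 - 12} \cdot 189 = \frac{29}{-32 - 4 + 24 + 48 - 12} \cdot 189 = \frac{29}{24} \cdot 189 = \frac{1827}{8}$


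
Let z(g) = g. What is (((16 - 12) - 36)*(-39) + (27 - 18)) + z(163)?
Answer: 1420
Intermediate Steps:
(((16 - 12) - 36)*(-39) + (27 - 18)) + z(163) = (((16 - 12) - 36)*(-39) + (27 - 18)) + 163 = ((4 - 36)*(-39) + 9) + 163 = (-32*(-39) + 9) + 163 = (1248 + 9) + 163 = 1257 + 163 = 1420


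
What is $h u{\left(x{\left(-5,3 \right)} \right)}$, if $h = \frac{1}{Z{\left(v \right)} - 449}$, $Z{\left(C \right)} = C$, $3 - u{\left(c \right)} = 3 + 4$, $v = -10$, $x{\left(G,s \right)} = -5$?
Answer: $\frac{4}{459} \approx 0.0087146$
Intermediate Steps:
$u{\left(c \right)} = -4$ ($u{\left(c \right)} = 3 - \left(3 + 4\right) = 3 - 7 = -4$)
$h = - \frac{1}{459}$ ($h = \frac{1}{-10 - 449} = \frac{1}{-459} = - \frac{1}{459} \approx -0.0021787$)
$h u{\left(x{\left(-5,3 \right)} \right)} = \left(- \frac{1}{459}\right) \left(-4\right) = \frac{4}{459}$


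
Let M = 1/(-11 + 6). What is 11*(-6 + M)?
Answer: -341/5 ≈ -68.200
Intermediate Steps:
M = -⅕ (M = 1/(-5) = -⅕ ≈ -0.20000)
11*(-6 + M) = 11*(-6 - ⅕) = 11*(-31/5) = -341/5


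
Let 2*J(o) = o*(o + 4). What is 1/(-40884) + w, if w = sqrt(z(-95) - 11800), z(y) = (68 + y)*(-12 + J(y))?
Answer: -1/40884 + I*sqrt(512734)/2 ≈ -2.4459e-5 + 358.03*I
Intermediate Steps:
J(o) = o*(4 + o)/2 (J(o) = (o*(o + 4))/2 = (o*(4 + o))/2 = o*(4 + o)/2)
z(y) = (-12 + y*(4 + y)/2)*(68 + y) (z(y) = (68 + y)*(-12 + y*(4 + y)/2) = (-12 + y*(4 + y)/2)*(68 + y))
w = I*sqrt(512734)/2 (w = sqrt((-816 + (1/2)*(-95)**3 + 36*(-95)**2 + 124*(-95)) - 11800) = sqrt((-816 + (1/2)*(-857375) + 36*9025 - 11780) - 11800) = sqrt((-816 - 857375/2 + 324900 - 11780) - 11800) = sqrt(-232767/2 - 11800) = sqrt(-256367/2) = I*sqrt(512734)/2 ≈ 358.03*I)
1/(-40884) + w = 1/(-40884) + I*sqrt(512734)/2 = -1/40884 + I*sqrt(512734)/2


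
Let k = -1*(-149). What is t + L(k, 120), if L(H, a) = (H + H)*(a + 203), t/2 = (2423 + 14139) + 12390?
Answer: 154158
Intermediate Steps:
t = 57904 (t = 2*((2423 + 14139) + 12390) = 2*(16562 + 12390) = 2*28952 = 57904)
k = 149
L(H, a) = 2*H*(203 + a) (L(H, a) = (2*H)*(203 + a) = 2*H*(203 + a))
t + L(k, 120) = 57904 + 2*149*(203 + 120) = 57904 + 2*149*323 = 57904 + 96254 = 154158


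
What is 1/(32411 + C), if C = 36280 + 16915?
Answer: 1/85606 ≈ 1.1681e-5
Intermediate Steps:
C = 53195
1/(32411 + C) = 1/(32411 + 53195) = 1/85606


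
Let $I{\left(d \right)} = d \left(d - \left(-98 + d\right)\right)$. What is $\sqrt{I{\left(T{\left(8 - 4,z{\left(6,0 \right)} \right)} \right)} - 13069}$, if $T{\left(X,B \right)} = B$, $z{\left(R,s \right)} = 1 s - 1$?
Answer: $3 i \sqrt{1463} \approx 114.75 i$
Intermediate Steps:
$z{\left(R,s \right)} = -1 + s$ ($z{\left(R,s \right)} = s - 1 = -1 + s$)
$I{\left(d \right)} = 98 d$ ($I{\left(d \right)} = d 98 = 98 d$)
$\sqrt{I{\left(T{\left(8 - 4,z{\left(6,0 \right)} \right)} \right)} - 13069} = \sqrt{98 \left(-1 + 0\right) - 13069} = \sqrt{98 \left(-1\right) + \left(-16503 + 3434\right)} = \sqrt{-98 - 13069} = \sqrt{-13167} = 3 i \sqrt{1463}$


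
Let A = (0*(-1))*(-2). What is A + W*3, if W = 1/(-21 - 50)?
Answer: -3/71 ≈ -0.042253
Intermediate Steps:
W = -1/71 (W = 1/(-71) = -1/71 ≈ -0.014085)
A = 0 (A = 0*(-2) = 0)
A + W*3 = 0 - 1/71*3 = 0 - 3/71 = -3/71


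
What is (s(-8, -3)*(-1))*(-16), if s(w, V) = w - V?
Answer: -80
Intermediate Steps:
(s(-8, -3)*(-1))*(-16) = ((-8 - 1*(-3))*(-1))*(-16) = ((-8 + 3)*(-1))*(-16) = -5*(-1)*(-16) = 5*(-16) = -80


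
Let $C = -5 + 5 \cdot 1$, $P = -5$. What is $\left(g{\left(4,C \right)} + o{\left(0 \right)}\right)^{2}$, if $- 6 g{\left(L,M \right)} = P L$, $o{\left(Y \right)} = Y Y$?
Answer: $\frac{100}{9} \approx 11.111$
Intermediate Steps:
$o{\left(Y \right)} = Y^{2}$
$C = 0$ ($C = -5 + 5 = 0$)
$g{\left(L,M \right)} = \frac{5 L}{6}$ ($g{\left(L,M \right)} = - \frac{\left(-5\right) L}{6} = \frac{5 L}{6}$)
$\left(g{\left(4,C \right)} + o{\left(0 \right)}\right)^{2} = \left(\frac{5}{6} \cdot 4 + 0^{2}\right)^{2} = \left(\frac{10}{3} + 0\right)^{2} = \left(\frac{10}{3}\right)^{2} = \frac{100}{9}$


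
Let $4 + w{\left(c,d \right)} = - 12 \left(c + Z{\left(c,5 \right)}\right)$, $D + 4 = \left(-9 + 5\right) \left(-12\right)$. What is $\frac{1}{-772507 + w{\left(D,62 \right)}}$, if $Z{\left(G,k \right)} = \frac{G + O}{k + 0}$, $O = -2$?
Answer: $- \frac{5}{3865699} \approx -1.2934 \cdot 10^{-6}$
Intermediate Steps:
$Z{\left(G,k \right)} = \frac{-2 + G}{k}$ ($Z{\left(G,k \right)} = \frac{G - 2}{k + 0} = \frac{-2 + G}{k}$)
$D = 44$ ($D = -4 + \left(-9 + 5\right) \left(-12\right) = -4 - -48 = -4 + 48 = 44$)
$w{\left(c,d \right)} = \frac{4}{5} - \frac{72 c}{5}$ ($w{\left(c,d \right)} = -4 - 12 \left(c + \frac{-2 + c}{5}\right) = -4 - 12 \left(c + \left(- \frac{2}{5} + \frac{c}{5}\right)\right) = -4 - 12 \left(- \frac{2}{5} + \frac{6 c}{5}\right) = -4 - \left(- \frac{24}{5} + \frac{72 c}{5}\right) = \frac{4}{5} - \frac{72 c}{5}$)
$\frac{1}{-772507 + w{\left(D,62 \right)}} = \frac{1}{-772507 + \left(\frac{4}{5} - \frac{3168}{5}\right)} = \frac{1}{-772507 - \frac{3164}{5}} = \frac{1}{- \frac{3865699}{5}} = - \frac{5}{3865699}$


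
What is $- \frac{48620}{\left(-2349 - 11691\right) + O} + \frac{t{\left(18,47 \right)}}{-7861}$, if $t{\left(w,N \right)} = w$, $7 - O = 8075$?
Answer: $\frac{95450969}{43447747} \approx 2.1969$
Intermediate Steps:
$O = -8068$ ($O = 7 - 8075 = -8068$)
$- \frac{48620}{\left(-2349 - 11691\right) + O} + \frac{t{\left(18,47 \right)}}{-7861} = - \frac{48620}{\left(-2349 - 11691\right) - 8068} + \frac{18}{-7861} = - \frac{48620}{-14040 - 8068} + 18 \left(- \frac{1}{7861}\right) = - \frac{48620}{-22108} - \frac{18}{7861} = \left(-48620\right) \left(- \frac{1}{22108}\right) - \frac{18}{7861} = \frac{12155}{5527} - \frac{18}{7861} = \frac{95450969}{43447747}$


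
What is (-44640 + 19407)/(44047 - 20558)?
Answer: -25233/23489 ≈ -1.0742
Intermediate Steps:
(-44640 + 19407)/(44047 - 20558) = -25233/23489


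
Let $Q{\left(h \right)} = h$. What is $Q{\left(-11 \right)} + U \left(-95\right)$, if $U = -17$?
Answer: $1604$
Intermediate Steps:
$Q{\left(-11 \right)} + U \left(-95\right) = -11 - -1615 = -11 + 1615 = 1604$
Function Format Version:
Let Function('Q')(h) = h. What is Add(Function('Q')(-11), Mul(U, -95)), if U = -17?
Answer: 1604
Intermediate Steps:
Add(Function('Q')(-11), Mul(U, -95)) = Add(-11, Mul(-17, -95)) = Add(-11, 1615) = 1604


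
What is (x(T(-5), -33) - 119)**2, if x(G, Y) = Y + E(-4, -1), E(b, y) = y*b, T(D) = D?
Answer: 21904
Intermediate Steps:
E(b, y) = b*y
x(G, Y) = 4 + Y (x(G, Y) = Y - 4*(-1) = Y + 4 = 4 + Y)
(x(T(-5), -33) - 119)**2 = ((4 - 33) - 119)**2 = (-29 - 119)**2 = (-148)**2 = 21904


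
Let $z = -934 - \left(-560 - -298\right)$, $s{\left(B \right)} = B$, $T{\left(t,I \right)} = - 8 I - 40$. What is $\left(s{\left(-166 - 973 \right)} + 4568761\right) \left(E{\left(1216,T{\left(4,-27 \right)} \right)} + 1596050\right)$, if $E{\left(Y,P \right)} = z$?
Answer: $7287083651116$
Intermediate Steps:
$T{\left(t,I \right)} = -40 - 8 I$
$z = -672$ ($z = -934 - \left(-560 + 298\right) = -934 - -262 = -934 + 262 = -672$)
$E{\left(Y,P \right)} = -672$
$\left(s{\left(-166 - 973 \right)} + 4568761\right) \left(E{\left(1216,T{\left(4,-27 \right)} \right)} + 1596050\right) = \left(\left(-166 - 973\right) + 4568761\right) \left(-672 + 1596050\right) = \left(-1139 + 4568761\right) 1595378 = 4567622 \cdot 1595378 = 7287083651116$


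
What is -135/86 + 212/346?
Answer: -14239/14878 ≈ -0.95705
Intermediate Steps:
-135/86 + 212/346 = -135*1/86 + 212*(1/346) = -135/86 + 106/173 = -14239/14878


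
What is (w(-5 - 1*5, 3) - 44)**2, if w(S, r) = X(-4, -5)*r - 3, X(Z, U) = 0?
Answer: 2209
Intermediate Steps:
w(S, r) = -3 (w(S, r) = 0*r - 3 = 0 - 3 = -3)
(w(-5 - 1*5, 3) - 44)**2 = (-3 - 44)**2 = (-47)**2 = 2209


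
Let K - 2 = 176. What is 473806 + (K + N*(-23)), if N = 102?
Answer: 471638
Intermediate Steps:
K = 178 (K = 2 + 176 = 178)
473806 + (K + N*(-23)) = 473806 + (178 + 102*(-23)) = 473806 + (178 - 2346) = 473806 - 2168 = 471638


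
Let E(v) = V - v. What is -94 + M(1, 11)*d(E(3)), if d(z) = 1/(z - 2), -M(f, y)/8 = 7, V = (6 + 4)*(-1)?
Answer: -1354/15 ≈ -90.267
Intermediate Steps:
V = -10 (V = 10*(-1) = -10)
M(f, y) = -56 (M(f, y) = -8*7 = -56)
E(v) = -10 - v
d(z) = 1/(-2 + z)
-94 + M(1, 11)*d(E(3)) = -94 - 56/(-2 + (-10 - 1*3)) = -94 - 56/(-2 + (-10 - 3)) = -94 - 56/(-2 - 13) = -94 - 56/(-15) = -94 - 56*(-1/15) = -94 + 56/15 = -1354/15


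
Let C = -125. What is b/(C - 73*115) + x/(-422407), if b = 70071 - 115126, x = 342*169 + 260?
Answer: 3707378645/719781528 ≈ 5.1507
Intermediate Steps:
x = 58058 (x = 57798 + 260 = 58058)
b = -45055
b/(C - 73*115) + x/(-422407) = -45055/(-125 - 73*115) + 58058/(-422407) = -45055/(-125 - 8395) + 58058*(-1/422407) = -45055/(-8520) - 58058/422407 = -45055*(-1/8520) - 58058/422407 = 9011/1704 - 58058/422407 = 3707378645/719781528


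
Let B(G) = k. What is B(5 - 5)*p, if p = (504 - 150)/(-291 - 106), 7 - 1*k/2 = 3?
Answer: -2832/397 ≈ -7.1335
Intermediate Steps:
k = 8 (k = 14 - 2*3 = 14 - 6 = 8)
B(G) = 8
p = -354/397 (p = 354/(-397) = 354*(-1/397) = -354/397 ≈ -0.89169)
B(5 - 5)*p = 8*(-354/397) = -2832/397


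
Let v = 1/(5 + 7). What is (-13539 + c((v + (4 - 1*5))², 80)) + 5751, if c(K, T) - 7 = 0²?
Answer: -7781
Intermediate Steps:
v = 1/12 ≈ 0.083333
c(K, T) = 7 (c(K, T) = 7 + 0² = 7 + 0 = 7)
(-13539 + c((v + (4 - 1*5))², 80)) + 5751 = (-13539 + 7) + 5751 = -13532 + 5751 = -7781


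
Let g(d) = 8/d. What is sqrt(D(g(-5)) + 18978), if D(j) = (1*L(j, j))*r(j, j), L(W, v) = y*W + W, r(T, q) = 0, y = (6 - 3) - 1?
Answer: sqrt(18978) ≈ 137.76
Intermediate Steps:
y = 2 (y = 3 - 1 = 2)
L(W, v) = 3*W (L(W, v) = 2*W + W = 3*W)
D(j) = 0 (D(j) = (1*(3*j))*0 = (3*j)*0 = 0)
sqrt(D(g(-5)) + 18978) = sqrt(0 + 18978) = sqrt(18978)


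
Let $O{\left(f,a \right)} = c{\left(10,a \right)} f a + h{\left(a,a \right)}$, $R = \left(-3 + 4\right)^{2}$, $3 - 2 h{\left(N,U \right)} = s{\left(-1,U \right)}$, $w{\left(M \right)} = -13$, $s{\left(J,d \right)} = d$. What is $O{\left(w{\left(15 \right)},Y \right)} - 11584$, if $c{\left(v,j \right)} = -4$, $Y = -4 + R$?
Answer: $-11737$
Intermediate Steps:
$h{\left(N,U \right)} = \frac{3}{2} - \frac{U}{2}$
$R = 1$ ($R = 1^{2} = 1$)
$Y = -3$ ($Y = -4 + 1 = -3$)
$O{\left(f,a \right)} = \frac{3}{2} - \frac{a}{2} - 4 a f$ ($O{\left(f,a \right)} = - 4 f a - \left(- \frac{3}{2} + \frac{a}{2}\right) = - 4 a f - \left(- \frac{3}{2} + \frac{a}{2}\right) = \frac{3}{2} - \frac{a}{2} - 4 a f$)
$O{\left(w{\left(15 \right)},Y \right)} - 11584 = \left(\frac{3}{2} - - \frac{3}{2} - \left(-12\right) \left(-13\right)\right) - 11584 = \left(\frac{3}{2} + \frac{3}{2} - 156\right) - 11584 = -153 - 11584 = -11737$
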